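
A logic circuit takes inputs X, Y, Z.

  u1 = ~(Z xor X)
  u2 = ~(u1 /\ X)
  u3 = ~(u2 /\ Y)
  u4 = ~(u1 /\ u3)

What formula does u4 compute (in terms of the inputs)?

u1 = ~(Z xor X)
u2 = ~(u1 /\ X) = ~((~(Z xor X)) /\ X)
u3 = ~(u2 /\ Y) = ~((~((~(Z xor X)) /\ X)) /\ Y)
u4 = ~(u1 /\ u3) = ~((~(Z xor X)) /\ (~((~((~(Z xor X)) /\ X)) /\ Y)))

~((~(Z xor X)) /\ (~((~((~(Z xor X)) /\ X)) /\ Y)))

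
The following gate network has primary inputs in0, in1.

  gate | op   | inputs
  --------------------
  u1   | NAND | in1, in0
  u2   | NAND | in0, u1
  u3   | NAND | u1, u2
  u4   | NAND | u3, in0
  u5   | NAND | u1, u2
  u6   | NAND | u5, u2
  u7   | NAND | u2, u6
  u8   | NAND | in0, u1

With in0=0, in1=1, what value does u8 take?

1

u1 = 1 NAND 0 = 1
u8 = 0 NAND 1 = 1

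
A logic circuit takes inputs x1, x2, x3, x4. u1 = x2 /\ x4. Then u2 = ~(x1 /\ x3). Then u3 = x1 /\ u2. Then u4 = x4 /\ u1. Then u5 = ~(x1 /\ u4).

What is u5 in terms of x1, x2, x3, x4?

u1 = x2 /\ x4
u4 = x4 /\ u1 = x4 /\ (x2 /\ x4)
u5 = ~(x1 /\ u4) = ~(x1 /\ (x4 /\ (x2 /\ x4)))

~(x1 /\ (x4 /\ (x2 /\ x4)))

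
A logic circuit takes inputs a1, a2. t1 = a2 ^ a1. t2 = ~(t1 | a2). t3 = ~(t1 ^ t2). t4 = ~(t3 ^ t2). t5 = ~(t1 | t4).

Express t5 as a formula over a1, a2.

t1 = a2 ^ a1
t2 = ~(t1 | a2) = ~((a2 ^ a1) | a2)
t3 = ~(t1 ^ t2) = ~((a2 ^ a1) ^ (~((a2 ^ a1) | a2)))
t4 = ~(t3 ^ t2) = ~((~((a2 ^ a1) ^ (~((a2 ^ a1) | a2)))) ^ (~((a2 ^ a1) | a2)))
t5 = ~(t1 | t4) = ~((a2 ^ a1) | (~((~((a2 ^ a1) ^ (~((a2 ^ a1) | a2)))) ^ (~((a2 ^ a1) | a2)))))

~((a2 ^ a1) | (~((~((a2 ^ a1) ^ (~((a2 ^ a1) | a2)))) ^ (~((a2 ^ a1) | a2)))))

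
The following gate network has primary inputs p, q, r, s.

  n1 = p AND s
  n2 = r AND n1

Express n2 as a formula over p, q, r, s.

n1 = p AND s
n2 = r AND n1 = r AND (p AND s)

r AND (p AND s)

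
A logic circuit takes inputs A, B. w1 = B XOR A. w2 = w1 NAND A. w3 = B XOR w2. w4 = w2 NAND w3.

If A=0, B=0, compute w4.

0

w1 = 0 XOR 0 = 0
w2 = 0 NAND 0 = 1
w3 = 0 XOR 1 = 1
w4 = 1 NAND 1 = 0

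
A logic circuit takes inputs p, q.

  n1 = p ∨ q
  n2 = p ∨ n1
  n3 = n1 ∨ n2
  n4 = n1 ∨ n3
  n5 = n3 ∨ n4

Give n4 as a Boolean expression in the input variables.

n1 = p ∨ q
n2 = p ∨ n1 = p ∨ (p ∨ q)
n3 = n1 ∨ n2 = (p ∨ q) ∨ (p ∨ (p ∨ q))
n4 = n1 ∨ n3 = (p ∨ q) ∨ ((p ∨ q) ∨ (p ∨ (p ∨ q)))

(p ∨ q) ∨ ((p ∨ q) ∨ (p ∨ (p ∨ q)))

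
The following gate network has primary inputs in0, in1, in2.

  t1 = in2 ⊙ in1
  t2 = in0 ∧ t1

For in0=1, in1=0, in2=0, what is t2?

t1 = 0 ⊙ 0 = 1
t2 = 1 ∧ 1 = 1

1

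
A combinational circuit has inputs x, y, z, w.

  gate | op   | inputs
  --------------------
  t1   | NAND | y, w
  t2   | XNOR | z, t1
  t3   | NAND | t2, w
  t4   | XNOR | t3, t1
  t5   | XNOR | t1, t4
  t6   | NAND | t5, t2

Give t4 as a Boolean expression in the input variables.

t1 = y NAND w
t2 = z XNOR t1 = z XNOR (y NAND w)
t3 = t2 NAND w = (z XNOR (y NAND w)) NAND w
t4 = t3 XNOR t1 = ((z XNOR (y NAND w)) NAND w) XNOR (y NAND w)

((z XNOR (y NAND w)) NAND w) XNOR (y NAND w)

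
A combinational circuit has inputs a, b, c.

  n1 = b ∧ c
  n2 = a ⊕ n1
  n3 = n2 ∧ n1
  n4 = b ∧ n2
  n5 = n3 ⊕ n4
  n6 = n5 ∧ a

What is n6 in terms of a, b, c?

n1 = b ∧ c
n2 = a ⊕ n1 = a ⊕ (b ∧ c)
n3 = n2 ∧ n1 = (a ⊕ (b ∧ c)) ∧ (b ∧ c)
n4 = b ∧ n2 = b ∧ (a ⊕ (b ∧ c))
n5 = n3 ⊕ n4 = ((a ⊕ (b ∧ c)) ∧ (b ∧ c)) ⊕ (b ∧ (a ⊕ (b ∧ c)))
n6 = n5 ∧ a = (((a ⊕ (b ∧ c)) ∧ (b ∧ c)) ⊕ (b ∧ (a ⊕ (b ∧ c)))) ∧ a

(((a ⊕ (b ∧ c)) ∧ (b ∧ c)) ⊕ (b ∧ (a ⊕ (b ∧ c)))) ∧ a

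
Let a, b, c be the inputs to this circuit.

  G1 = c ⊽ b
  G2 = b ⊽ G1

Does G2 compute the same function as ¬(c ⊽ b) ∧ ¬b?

Yes

G1 = c ⊽ b
G2 = b ⊽ G1 = b ⊽ (c ⊽ b)
At a=0, b=0, c=0: circuit gives 0, formula gives 0.
At a=0, b=0, c=1: circuit gives 1, formula gives 1.
Agrees on all 8 inputs.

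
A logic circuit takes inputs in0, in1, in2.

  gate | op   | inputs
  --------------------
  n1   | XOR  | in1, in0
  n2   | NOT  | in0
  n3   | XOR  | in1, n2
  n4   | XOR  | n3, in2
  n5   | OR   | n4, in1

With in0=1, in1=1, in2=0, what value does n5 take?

1

n2 = NOT 1 = 0
n3 = 1 XOR 0 = 1
n4 = 1 XOR 0 = 1
n5 = 1 OR 1 = 1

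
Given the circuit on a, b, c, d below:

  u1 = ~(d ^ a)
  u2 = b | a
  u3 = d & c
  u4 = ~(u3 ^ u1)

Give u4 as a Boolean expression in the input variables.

u1 = ~(d ^ a)
u3 = d & c
u4 = ~(u3 ^ u1) = ~((d & c) ^ (~(d ^ a)))

~((d & c) ^ (~(d ^ a)))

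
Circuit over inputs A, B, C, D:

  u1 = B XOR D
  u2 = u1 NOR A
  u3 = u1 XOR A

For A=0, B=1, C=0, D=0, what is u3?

u1 = 1 XOR 0 = 1
u3 = 1 XOR 0 = 1

1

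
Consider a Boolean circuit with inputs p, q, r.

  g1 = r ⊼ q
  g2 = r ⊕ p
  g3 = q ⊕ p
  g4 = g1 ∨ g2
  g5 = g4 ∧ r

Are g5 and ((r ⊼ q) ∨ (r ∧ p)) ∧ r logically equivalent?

No

g1 = r ⊼ q
g2 = r ⊕ p
g4 = g1 ∨ g2 = (r ⊼ q) ∨ (r ⊕ p)
g5 = g4 ∧ r = ((r ⊼ q) ∨ (r ⊕ p)) ∧ r
At p=0, q=1, r=1: circuit gives 1, formula gives 0.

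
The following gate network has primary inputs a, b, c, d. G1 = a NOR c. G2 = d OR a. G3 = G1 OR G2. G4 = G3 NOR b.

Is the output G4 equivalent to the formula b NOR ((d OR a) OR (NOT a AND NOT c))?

Yes

G1 = a NOR c
G2 = d OR a
G3 = G1 OR G2 = (a NOR c) OR (d OR a)
G4 = G3 NOR b = ((a NOR c) OR (d OR a)) NOR b
At a=0, b=0, c=0, d=0: circuit gives 0, formula gives 0.
At a=0, b=0, c=1, d=0: circuit gives 1, formula gives 1.
Agrees on all 16 inputs.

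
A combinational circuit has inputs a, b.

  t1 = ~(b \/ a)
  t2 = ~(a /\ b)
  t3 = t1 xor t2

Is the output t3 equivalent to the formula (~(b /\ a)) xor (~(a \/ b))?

t1 = ~(b \/ a)
t2 = ~(a /\ b)
t3 = t1 xor t2 = (~(b \/ a)) xor (~(a /\ b))
At a=0, b=0: circuit gives 0, formula gives 0.
At a=0, b=1: circuit gives 1, formula gives 1.
Agrees on all 4 inputs.

Yes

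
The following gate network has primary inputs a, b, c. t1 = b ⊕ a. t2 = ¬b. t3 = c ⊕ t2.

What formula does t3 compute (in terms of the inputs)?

c ⊕ ¬b

t2 = ¬b
t3 = c ⊕ t2 = c ⊕ ¬b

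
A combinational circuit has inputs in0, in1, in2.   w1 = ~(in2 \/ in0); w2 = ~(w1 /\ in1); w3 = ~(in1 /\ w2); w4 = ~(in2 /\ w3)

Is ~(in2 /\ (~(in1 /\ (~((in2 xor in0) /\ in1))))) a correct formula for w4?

No

w1 = ~(in2 \/ in0)
w2 = ~(w1 /\ in1) = ~((~(in2 \/ in0)) /\ in1)
w3 = ~(in1 /\ w2) = ~(in1 /\ (~((~(in2 \/ in0)) /\ in1)))
w4 = ~(in2 /\ w3) = ~(in2 /\ (~(in1 /\ (~((~(in2 \/ in0)) /\ in1)))))
At in0=0, in1=1, in2=1: circuit gives 1, formula gives 0.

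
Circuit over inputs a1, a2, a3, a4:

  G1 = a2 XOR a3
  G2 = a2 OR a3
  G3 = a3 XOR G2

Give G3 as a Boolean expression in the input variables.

a3 XOR (a2 OR a3)

G2 = a2 OR a3
G3 = a3 XOR G2 = a3 XOR (a2 OR a3)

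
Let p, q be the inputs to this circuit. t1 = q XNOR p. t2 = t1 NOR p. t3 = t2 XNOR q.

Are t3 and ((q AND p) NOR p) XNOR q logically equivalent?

No

t1 = q XNOR p
t2 = t1 NOR p = (q XNOR p) NOR p
t3 = t2 XNOR q = ((q XNOR p) NOR p) XNOR q
At p=0, q=0: circuit gives 1, formula gives 0.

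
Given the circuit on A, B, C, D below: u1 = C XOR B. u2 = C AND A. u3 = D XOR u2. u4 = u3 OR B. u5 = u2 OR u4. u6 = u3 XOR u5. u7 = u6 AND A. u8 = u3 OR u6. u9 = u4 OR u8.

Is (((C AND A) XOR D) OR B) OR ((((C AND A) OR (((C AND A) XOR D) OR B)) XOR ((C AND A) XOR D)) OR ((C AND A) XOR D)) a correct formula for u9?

Yes

u2 = C AND A
u3 = D XOR u2 = D XOR (C AND A)
u4 = u3 OR B = (D XOR (C AND A)) OR B
u5 = u2 OR u4 = (C AND A) OR ((D XOR (C AND A)) OR B)
u6 = u3 XOR u5 = (D XOR (C AND A)) XOR ((C AND A) OR ((D XOR (C AND A)) OR B))
u8 = u3 OR u6 = (D XOR (C AND A)) OR ((D XOR (C AND A)) XOR ((C AND A) OR ((D XOR (C AND A)) OR B)))
u9 = u4 OR u8 = ((D XOR (C AND A)) OR B) OR ((D XOR (C AND A)) OR ((D XOR (C AND A)) XOR ((C AND A) OR ((D XOR (C AND A)) OR B))))
At A=0, B=0, C=0, D=0: circuit gives 0, formula gives 0.
At A=0, B=0, C=0, D=1: circuit gives 1, formula gives 1.
Agrees on all 16 inputs.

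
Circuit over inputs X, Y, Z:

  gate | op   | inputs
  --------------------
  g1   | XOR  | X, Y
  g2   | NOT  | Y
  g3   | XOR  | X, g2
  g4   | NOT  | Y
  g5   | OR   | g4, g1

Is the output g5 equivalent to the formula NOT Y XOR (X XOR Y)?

No

g1 = X XOR Y
g4 = NOT Y
g5 = g4 OR g1 = NOT Y OR (X XOR Y)
At X=1, Y=0, Z=0: circuit gives 1, formula gives 0.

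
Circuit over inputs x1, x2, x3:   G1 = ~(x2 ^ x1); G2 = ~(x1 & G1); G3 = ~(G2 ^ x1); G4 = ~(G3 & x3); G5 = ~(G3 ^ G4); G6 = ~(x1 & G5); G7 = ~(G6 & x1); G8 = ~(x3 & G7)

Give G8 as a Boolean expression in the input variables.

~(x3 & (~((~(x1 & (~((~((~(x1 & (~(x2 ^ x1)))) ^ x1)) ^ (~((~((~(x1 & (~(x2 ^ x1)))) ^ x1)) & x3)))))) & x1)))

G1 = ~(x2 ^ x1)
G2 = ~(x1 & G1) = ~(x1 & (~(x2 ^ x1)))
G3 = ~(G2 ^ x1) = ~((~(x1 & (~(x2 ^ x1)))) ^ x1)
G4 = ~(G3 & x3) = ~((~((~(x1 & (~(x2 ^ x1)))) ^ x1)) & x3)
G5 = ~(G3 ^ G4) = ~((~((~(x1 & (~(x2 ^ x1)))) ^ x1)) ^ (~((~((~(x1 & (~(x2 ^ x1)))) ^ x1)) & x3)))
G6 = ~(x1 & G5) = ~(x1 & (~((~((~(x1 & (~(x2 ^ x1)))) ^ x1)) ^ (~((~((~(x1 & (~(x2 ^ x1)))) ^ x1)) & x3)))))
G7 = ~(G6 & x1) = ~((~(x1 & (~((~((~(x1 & (~(x2 ^ x1)))) ^ x1)) ^ (~((~((~(x1 & (~(x2 ^ x1)))) ^ x1)) & x3)))))) & x1)
G8 = ~(x3 & G7) = ~(x3 & (~((~(x1 & (~((~((~(x1 & (~(x2 ^ x1)))) ^ x1)) ^ (~((~((~(x1 & (~(x2 ^ x1)))) ^ x1)) & x3)))))) & x1)))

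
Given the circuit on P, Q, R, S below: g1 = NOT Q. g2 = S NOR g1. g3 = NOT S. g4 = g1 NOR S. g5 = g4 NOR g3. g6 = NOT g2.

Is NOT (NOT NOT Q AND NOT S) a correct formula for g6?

g1 = NOT Q
g2 = S NOR g1 = S NOR NOT Q
g6 = NOT g2 = NOT (S NOR NOT Q)
At P=0, Q=1, R=0, S=0: circuit gives 0, formula gives 0.
At P=0, Q=0, R=0, S=0: circuit gives 1, formula gives 1.
Agrees on all 16 inputs.

Yes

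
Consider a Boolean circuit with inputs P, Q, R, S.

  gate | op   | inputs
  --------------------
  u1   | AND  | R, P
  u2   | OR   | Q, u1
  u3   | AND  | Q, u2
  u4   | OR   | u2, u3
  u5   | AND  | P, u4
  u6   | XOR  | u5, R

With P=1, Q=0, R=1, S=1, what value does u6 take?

u1 = 1 AND 1 = 1
u2 = 0 OR 1 = 1
u3 = 0 AND 1 = 0
u4 = 1 OR 0 = 1
u5 = 1 AND 1 = 1
u6 = 1 XOR 1 = 0

0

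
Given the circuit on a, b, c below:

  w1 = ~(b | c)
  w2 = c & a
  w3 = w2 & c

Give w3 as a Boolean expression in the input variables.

(c & a) & c

w2 = c & a
w3 = w2 & c = (c & a) & c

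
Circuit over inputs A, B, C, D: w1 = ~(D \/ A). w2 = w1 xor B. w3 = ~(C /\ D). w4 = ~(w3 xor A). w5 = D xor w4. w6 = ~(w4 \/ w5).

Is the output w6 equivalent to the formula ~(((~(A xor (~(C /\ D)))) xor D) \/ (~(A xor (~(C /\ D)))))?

Yes

w3 = ~(C /\ D)
w4 = ~(w3 xor A) = ~((~(C /\ D)) xor A)
w5 = D xor w4 = D xor (~((~(C /\ D)) xor A))
w6 = ~(w4 \/ w5) = ~((~((~(C /\ D)) xor A)) \/ (D xor (~((~(C /\ D)) xor A))))
At A=0, B=0, C=0, D=1: circuit gives 0, formula gives 0.
At A=0, B=0, C=0, D=0: circuit gives 1, formula gives 1.
Agrees on all 16 inputs.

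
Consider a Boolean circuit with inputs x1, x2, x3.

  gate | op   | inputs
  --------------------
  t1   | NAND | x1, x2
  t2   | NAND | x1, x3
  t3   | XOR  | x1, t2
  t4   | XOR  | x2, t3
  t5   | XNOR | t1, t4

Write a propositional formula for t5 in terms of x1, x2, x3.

t1 = x1 NAND x2
t2 = x1 NAND x3
t3 = x1 XOR t2 = x1 XOR (x1 NAND x3)
t4 = x2 XOR t3 = x2 XOR (x1 XOR (x1 NAND x3))
t5 = t1 XNOR t4 = (x1 NAND x2) XNOR (x2 XOR (x1 XOR (x1 NAND x3)))

(x1 NAND x2) XNOR (x2 XOR (x1 XOR (x1 NAND x3)))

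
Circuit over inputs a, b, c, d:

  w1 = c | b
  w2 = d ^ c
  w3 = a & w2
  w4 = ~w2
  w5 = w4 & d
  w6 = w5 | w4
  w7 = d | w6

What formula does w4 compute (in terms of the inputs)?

w2 = d ^ c
w4 = ~w2 = ~(d ^ c)

~(d ^ c)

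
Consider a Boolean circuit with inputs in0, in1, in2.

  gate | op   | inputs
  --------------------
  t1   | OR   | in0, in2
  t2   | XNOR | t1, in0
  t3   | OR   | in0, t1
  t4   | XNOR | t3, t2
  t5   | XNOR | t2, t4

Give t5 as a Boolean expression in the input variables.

((in0 OR in2) XNOR in0) XNOR ((in0 OR (in0 OR in2)) XNOR ((in0 OR in2) XNOR in0))

t1 = in0 OR in2
t2 = t1 XNOR in0 = (in0 OR in2) XNOR in0
t3 = in0 OR t1 = in0 OR (in0 OR in2)
t4 = t3 XNOR t2 = (in0 OR (in0 OR in2)) XNOR ((in0 OR in2) XNOR in0)
t5 = t2 XNOR t4 = ((in0 OR in2) XNOR in0) XNOR ((in0 OR (in0 OR in2)) XNOR ((in0 OR in2) XNOR in0))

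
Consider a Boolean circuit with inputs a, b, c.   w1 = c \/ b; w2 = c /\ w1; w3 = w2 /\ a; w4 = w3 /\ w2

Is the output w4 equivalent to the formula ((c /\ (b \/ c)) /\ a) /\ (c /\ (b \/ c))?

w1 = c \/ b
w2 = c /\ w1 = c /\ (c \/ b)
w3 = w2 /\ a = (c /\ (c \/ b)) /\ a
w4 = w3 /\ w2 = ((c /\ (c \/ b)) /\ a) /\ (c /\ (c \/ b))
At a=0, b=0, c=0: circuit gives 0, formula gives 0.
At a=1, b=0, c=1: circuit gives 1, formula gives 1.
Agrees on all 8 inputs.

Yes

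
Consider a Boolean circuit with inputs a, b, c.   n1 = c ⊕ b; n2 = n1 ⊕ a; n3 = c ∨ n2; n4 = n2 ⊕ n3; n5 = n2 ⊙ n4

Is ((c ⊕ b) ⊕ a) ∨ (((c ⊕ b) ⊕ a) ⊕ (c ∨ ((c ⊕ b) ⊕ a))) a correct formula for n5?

n1 = c ⊕ b
n2 = n1 ⊕ a = (c ⊕ b) ⊕ a
n3 = c ∨ n2 = c ∨ ((c ⊕ b) ⊕ a)
n4 = n2 ⊕ n3 = ((c ⊕ b) ⊕ a) ⊕ (c ∨ ((c ⊕ b) ⊕ a))
n5 = n2 ⊙ n4 = ((c ⊕ b) ⊕ a) ⊙ (((c ⊕ b) ⊕ a) ⊕ (c ∨ ((c ⊕ b) ⊕ a)))
At a=0, b=0, c=0: circuit gives 1, formula gives 0.

No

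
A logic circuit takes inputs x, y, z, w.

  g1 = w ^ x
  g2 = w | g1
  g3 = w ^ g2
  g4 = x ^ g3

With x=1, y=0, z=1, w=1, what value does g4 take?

g1 = 1 ^ 1 = 0
g2 = 1 | 0 = 1
g3 = 1 ^ 1 = 0
g4 = 1 ^ 0 = 1

1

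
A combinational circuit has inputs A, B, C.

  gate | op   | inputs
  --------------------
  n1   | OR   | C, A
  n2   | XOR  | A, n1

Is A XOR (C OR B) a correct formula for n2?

No

n1 = C OR A
n2 = A XOR n1 = A XOR (C OR A)
At A=0, B=1, C=0: circuit gives 0, formula gives 1.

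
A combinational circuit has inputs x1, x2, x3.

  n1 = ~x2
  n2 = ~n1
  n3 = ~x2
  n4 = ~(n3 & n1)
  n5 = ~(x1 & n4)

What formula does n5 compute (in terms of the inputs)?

~(x1 & (~(~x2 & ~x2)))

n1 = ~x2
n3 = ~x2
n4 = ~(n3 & n1) = ~(~x2 & ~x2)
n5 = ~(x1 & n4) = ~(x1 & (~(~x2 & ~x2)))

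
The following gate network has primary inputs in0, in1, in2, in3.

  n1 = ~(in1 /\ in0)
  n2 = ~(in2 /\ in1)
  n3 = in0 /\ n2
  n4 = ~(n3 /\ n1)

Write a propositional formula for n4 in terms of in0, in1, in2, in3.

~((in0 /\ (~(in2 /\ in1))) /\ (~(in1 /\ in0)))

n1 = ~(in1 /\ in0)
n2 = ~(in2 /\ in1)
n3 = in0 /\ n2 = in0 /\ (~(in2 /\ in1))
n4 = ~(n3 /\ n1) = ~((in0 /\ (~(in2 /\ in1))) /\ (~(in1 /\ in0)))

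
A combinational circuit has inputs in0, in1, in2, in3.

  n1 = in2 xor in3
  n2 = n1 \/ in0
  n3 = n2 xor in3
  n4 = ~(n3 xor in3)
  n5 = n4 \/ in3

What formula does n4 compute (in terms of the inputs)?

~((((in2 xor in3) \/ in0) xor in3) xor in3)

n1 = in2 xor in3
n2 = n1 \/ in0 = (in2 xor in3) \/ in0
n3 = n2 xor in3 = ((in2 xor in3) \/ in0) xor in3
n4 = ~(n3 xor in3) = ~((((in2 xor in3) \/ in0) xor in3) xor in3)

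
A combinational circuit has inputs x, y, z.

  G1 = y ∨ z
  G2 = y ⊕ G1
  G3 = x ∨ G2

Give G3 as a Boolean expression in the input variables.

x ∨ (y ⊕ (y ∨ z))

G1 = y ∨ z
G2 = y ⊕ G1 = y ⊕ (y ∨ z)
G3 = x ∨ G2 = x ∨ (y ⊕ (y ∨ z))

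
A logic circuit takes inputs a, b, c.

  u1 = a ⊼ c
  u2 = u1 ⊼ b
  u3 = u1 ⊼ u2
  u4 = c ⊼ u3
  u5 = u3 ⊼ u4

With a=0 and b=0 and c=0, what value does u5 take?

u1 = 0 ⊼ 0 = 1
u2 = 1 ⊼ 0 = 1
u3 = 1 ⊼ 1 = 0
u4 = 0 ⊼ 0 = 1
u5 = 0 ⊼ 1 = 1

1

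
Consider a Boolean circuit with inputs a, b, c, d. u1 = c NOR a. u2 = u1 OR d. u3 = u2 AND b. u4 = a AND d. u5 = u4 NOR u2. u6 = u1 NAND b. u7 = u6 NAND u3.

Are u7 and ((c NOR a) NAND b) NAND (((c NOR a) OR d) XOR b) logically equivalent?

No

u1 = c NOR a
u2 = u1 OR d = (c NOR a) OR d
u3 = u2 AND b = ((c NOR a) OR d) AND b
u6 = u1 NAND b = (c NOR a) NAND b
u7 = u6 NAND u3 = ((c NOR a) NAND b) NAND (((c NOR a) OR d) AND b)
At a=0, b=0, c=0, d=0: circuit gives 1, formula gives 0.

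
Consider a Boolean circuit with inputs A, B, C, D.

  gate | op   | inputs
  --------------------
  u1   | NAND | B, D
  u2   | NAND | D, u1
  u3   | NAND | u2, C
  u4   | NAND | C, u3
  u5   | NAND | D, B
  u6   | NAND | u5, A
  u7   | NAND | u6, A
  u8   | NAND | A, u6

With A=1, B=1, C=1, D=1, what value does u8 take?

u5 = 1 NAND 1 = 0
u6 = 0 NAND 1 = 1
u8 = 1 NAND 1 = 0

0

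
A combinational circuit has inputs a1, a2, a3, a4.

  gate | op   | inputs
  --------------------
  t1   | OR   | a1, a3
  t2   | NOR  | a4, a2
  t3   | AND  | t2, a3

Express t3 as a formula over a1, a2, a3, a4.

t2 = a4 NOR a2
t3 = t2 AND a3 = (a4 NOR a2) AND a3

(a4 NOR a2) AND a3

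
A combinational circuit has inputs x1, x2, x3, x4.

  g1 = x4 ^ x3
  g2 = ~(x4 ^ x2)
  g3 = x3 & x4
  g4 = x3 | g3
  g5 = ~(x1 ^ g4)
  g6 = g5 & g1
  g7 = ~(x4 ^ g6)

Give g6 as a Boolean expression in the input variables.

g1 = x4 ^ x3
g3 = x3 & x4
g4 = x3 | g3 = x3 | (x3 & x4)
g5 = ~(x1 ^ g4) = ~(x1 ^ (x3 | (x3 & x4)))
g6 = g5 & g1 = (~(x1 ^ (x3 | (x3 & x4)))) & (x4 ^ x3)

(~(x1 ^ (x3 | (x3 & x4)))) & (x4 ^ x3)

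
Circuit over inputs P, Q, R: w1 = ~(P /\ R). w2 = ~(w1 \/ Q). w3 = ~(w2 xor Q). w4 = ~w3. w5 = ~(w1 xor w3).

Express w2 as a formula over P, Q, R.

w1 = ~(P /\ R)
w2 = ~(w1 \/ Q) = ~((~(P /\ R)) \/ Q)

~((~(P /\ R)) \/ Q)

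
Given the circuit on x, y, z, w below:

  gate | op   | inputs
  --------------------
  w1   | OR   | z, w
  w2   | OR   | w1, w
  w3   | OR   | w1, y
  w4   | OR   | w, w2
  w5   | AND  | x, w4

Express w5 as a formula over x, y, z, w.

w1 = z OR w
w2 = w1 OR w = (z OR w) OR w
w4 = w OR w2 = w OR ((z OR w) OR w)
w5 = x AND w4 = x AND (w OR ((z OR w) OR w))

x AND (w OR ((z OR w) OR w))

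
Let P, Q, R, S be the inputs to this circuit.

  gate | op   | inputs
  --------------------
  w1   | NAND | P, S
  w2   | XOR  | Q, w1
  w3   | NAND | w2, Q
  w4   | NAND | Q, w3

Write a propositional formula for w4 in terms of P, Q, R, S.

Q NAND ((Q XOR (P NAND S)) NAND Q)

w1 = P NAND S
w2 = Q XOR w1 = Q XOR (P NAND S)
w3 = w2 NAND Q = (Q XOR (P NAND S)) NAND Q
w4 = Q NAND w3 = Q NAND ((Q XOR (P NAND S)) NAND Q)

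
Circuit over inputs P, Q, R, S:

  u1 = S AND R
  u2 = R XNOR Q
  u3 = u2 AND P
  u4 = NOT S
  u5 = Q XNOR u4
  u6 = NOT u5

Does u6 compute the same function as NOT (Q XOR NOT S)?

No

u4 = NOT S
u5 = Q XNOR u4 = Q XNOR NOT S
u6 = NOT u5 = NOT (Q XNOR NOT S)
At P=0, Q=0, R=0, S=0: circuit gives 1, formula gives 0.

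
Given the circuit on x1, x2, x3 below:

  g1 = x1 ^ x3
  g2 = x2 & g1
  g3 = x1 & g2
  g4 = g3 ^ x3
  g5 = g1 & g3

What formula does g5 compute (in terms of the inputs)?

(x1 ^ x3) & (x1 & (x2 & (x1 ^ x3)))

g1 = x1 ^ x3
g2 = x2 & g1 = x2 & (x1 ^ x3)
g3 = x1 & g2 = x1 & (x2 & (x1 ^ x3))
g5 = g1 & g3 = (x1 ^ x3) & (x1 & (x2 & (x1 ^ x3)))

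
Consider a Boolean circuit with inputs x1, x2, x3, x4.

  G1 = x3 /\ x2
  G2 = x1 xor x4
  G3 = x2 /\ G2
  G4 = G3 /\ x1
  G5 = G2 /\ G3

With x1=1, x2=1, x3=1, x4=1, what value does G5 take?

0

G2 = 1 xor 1 = 0
G3 = 1 /\ 0 = 0
G5 = 0 /\ 0 = 0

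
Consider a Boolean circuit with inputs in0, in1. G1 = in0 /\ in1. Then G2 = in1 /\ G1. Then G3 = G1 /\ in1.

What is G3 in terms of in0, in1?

(in0 /\ in1) /\ in1

G1 = in0 /\ in1
G3 = G1 /\ in1 = (in0 /\ in1) /\ in1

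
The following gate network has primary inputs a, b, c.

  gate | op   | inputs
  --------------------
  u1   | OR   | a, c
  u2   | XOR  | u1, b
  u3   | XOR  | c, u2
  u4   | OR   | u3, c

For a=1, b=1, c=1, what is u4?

u1 = 1 OR 1 = 1
u2 = 1 XOR 1 = 0
u3 = 1 XOR 0 = 1
u4 = 1 OR 1 = 1

1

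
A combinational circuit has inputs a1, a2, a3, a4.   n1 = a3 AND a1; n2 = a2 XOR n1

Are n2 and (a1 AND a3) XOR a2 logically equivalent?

Yes

n1 = a3 AND a1
n2 = a2 XOR n1 = a2 XOR (a3 AND a1)
At a1=0, a2=0, a3=0, a4=0: circuit gives 0, formula gives 0.
At a1=0, a2=1, a3=0, a4=0: circuit gives 1, formula gives 1.
Agrees on all 16 inputs.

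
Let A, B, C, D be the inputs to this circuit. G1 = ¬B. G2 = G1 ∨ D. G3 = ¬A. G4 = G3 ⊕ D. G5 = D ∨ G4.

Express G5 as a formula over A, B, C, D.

D ∨ (¬A ⊕ D)

G3 = ¬A
G4 = G3 ⊕ D = ¬A ⊕ D
G5 = D ∨ G4 = D ∨ (¬A ⊕ D)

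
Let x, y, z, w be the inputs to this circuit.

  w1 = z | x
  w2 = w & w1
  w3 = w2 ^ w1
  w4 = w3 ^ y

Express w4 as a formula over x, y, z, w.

((w & (z | x)) ^ (z | x)) ^ y

w1 = z | x
w2 = w & w1 = w & (z | x)
w3 = w2 ^ w1 = (w & (z | x)) ^ (z | x)
w4 = w3 ^ y = ((w & (z | x)) ^ (z | x)) ^ y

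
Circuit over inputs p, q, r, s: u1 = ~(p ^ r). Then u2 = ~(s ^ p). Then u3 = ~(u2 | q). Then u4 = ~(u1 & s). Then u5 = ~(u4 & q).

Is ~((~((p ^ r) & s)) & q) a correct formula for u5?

No

u1 = ~(p ^ r)
u4 = ~(u1 & s) = ~((~(p ^ r)) & s)
u5 = ~(u4 & q) = ~((~((~(p ^ r)) & s)) & q)
At p=0, q=1, r=0, s=1: circuit gives 1, formula gives 0.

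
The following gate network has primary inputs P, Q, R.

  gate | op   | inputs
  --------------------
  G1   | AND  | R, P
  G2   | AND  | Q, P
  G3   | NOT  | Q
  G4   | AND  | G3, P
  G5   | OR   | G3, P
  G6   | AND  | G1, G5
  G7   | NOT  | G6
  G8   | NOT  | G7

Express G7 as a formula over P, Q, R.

G1 = R AND P
G3 = NOT Q
G5 = G3 OR P = NOT Q OR P
G6 = G1 AND G5 = (R AND P) AND (NOT Q OR P)
G7 = NOT G6 = NOT ((R AND P) AND (NOT Q OR P))

NOT ((R AND P) AND (NOT Q OR P))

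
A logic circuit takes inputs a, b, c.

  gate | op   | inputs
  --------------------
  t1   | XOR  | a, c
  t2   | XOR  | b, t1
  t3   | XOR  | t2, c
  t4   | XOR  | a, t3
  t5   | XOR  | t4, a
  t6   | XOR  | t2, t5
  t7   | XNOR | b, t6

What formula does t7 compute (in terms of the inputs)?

b XNOR ((b XOR (a XOR c)) XOR ((a XOR ((b XOR (a XOR c)) XOR c)) XOR a))

t1 = a XOR c
t2 = b XOR t1 = b XOR (a XOR c)
t3 = t2 XOR c = (b XOR (a XOR c)) XOR c
t4 = a XOR t3 = a XOR ((b XOR (a XOR c)) XOR c)
t5 = t4 XOR a = (a XOR ((b XOR (a XOR c)) XOR c)) XOR a
t6 = t2 XOR t5 = (b XOR (a XOR c)) XOR ((a XOR ((b XOR (a XOR c)) XOR c)) XOR a)
t7 = b XNOR t6 = b XNOR ((b XOR (a XOR c)) XOR ((a XOR ((b XOR (a XOR c)) XOR c)) XOR a))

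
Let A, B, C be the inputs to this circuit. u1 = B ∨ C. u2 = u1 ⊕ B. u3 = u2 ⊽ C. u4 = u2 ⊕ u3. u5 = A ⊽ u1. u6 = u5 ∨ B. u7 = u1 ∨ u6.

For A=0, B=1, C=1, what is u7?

u1 = 1 ∨ 1 = 1
u5 = 0 ⊽ 1 = 0
u6 = 0 ∨ 1 = 1
u7 = 1 ∨ 1 = 1

1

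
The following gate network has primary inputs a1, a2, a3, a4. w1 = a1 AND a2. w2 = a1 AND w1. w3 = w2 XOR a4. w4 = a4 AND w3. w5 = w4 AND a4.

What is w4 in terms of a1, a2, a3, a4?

w1 = a1 AND a2
w2 = a1 AND w1 = a1 AND (a1 AND a2)
w3 = w2 XOR a4 = (a1 AND (a1 AND a2)) XOR a4
w4 = a4 AND w3 = a4 AND ((a1 AND (a1 AND a2)) XOR a4)

a4 AND ((a1 AND (a1 AND a2)) XOR a4)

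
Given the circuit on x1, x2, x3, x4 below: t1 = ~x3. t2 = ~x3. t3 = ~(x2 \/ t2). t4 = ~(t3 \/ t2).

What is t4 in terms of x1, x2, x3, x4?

t2 = ~x3
t3 = ~(x2 \/ t2) = ~(x2 \/ ~x3)
t4 = ~(t3 \/ t2) = ~((~(x2 \/ ~x3)) \/ ~x3)

~((~(x2 \/ ~x3)) \/ ~x3)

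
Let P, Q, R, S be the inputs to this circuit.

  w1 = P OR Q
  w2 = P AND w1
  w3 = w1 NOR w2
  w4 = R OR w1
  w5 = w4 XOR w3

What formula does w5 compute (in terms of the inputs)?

(R OR (P OR Q)) XOR ((P OR Q) NOR (P AND (P OR Q)))

w1 = P OR Q
w2 = P AND w1 = P AND (P OR Q)
w3 = w1 NOR w2 = (P OR Q) NOR (P AND (P OR Q))
w4 = R OR w1 = R OR (P OR Q)
w5 = w4 XOR w3 = (R OR (P OR Q)) XOR ((P OR Q) NOR (P AND (P OR Q)))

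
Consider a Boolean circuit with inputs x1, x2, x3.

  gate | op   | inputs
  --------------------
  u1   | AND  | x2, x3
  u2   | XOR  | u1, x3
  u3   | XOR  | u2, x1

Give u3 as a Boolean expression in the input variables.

((x2 AND x3) XOR x3) XOR x1

u1 = x2 AND x3
u2 = u1 XOR x3 = (x2 AND x3) XOR x3
u3 = u2 XOR x1 = ((x2 AND x3) XOR x3) XOR x1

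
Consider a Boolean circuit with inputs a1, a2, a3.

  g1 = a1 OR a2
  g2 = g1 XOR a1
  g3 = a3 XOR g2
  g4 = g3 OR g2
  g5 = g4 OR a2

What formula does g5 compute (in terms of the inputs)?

g1 = a1 OR a2
g2 = g1 XOR a1 = (a1 OR a2) XOR a1
g3 = a3 XOR g2 = a3 XOR ((a1 OR a2) XOR a1)
g4 = g3 OR g2 = (a3 XOR ((a1 OR a2) XOR a1)) OR ((a1 OR a2) XOR a1)
g5 = g4 OR a2 = ((a3 XOR ((a1 OR a2) XOR a1)) OR ((a1 OR a2) XOR a1)) OR a2

((a3 XOR ((a1 OR a2) XOR a1)) OR ((a1 OR a2) XOR a1)) OR a2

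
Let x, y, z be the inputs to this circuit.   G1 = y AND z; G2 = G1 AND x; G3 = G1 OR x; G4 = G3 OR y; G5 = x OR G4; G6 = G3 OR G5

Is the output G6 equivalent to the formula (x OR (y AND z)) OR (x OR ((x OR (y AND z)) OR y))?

Yes

G1 = y AND z
G3 = G1 OR x = (y AND z) OR x
G4 = G3 OR y = ((y AND z) OR x) OR y
G5 = x OR G4 = x OR (((y AND z) OR x) OR y)
G6 = G3 OR G5 = ((y AND z) OR x) OR (x OR (((y AND z) OR x) OR y))
At x=0, y=0, z=0: circuit gives 0, formula gives 0.
At x=0, y=1, z=0: circuit gives 1, formula gives 1.
Agrees on all 8 inputs.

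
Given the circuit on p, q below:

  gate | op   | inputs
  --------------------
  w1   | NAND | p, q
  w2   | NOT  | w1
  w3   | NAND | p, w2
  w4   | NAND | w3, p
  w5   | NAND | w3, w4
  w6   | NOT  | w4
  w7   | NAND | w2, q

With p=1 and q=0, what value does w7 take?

w1 = 1 NAND 0 = 1
w2 = NOT 1 = 0
w7 = 0 NAND 0 = 1

1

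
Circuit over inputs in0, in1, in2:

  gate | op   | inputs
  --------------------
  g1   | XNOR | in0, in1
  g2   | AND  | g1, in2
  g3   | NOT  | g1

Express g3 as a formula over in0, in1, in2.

NOT (in0 XNOR in1)

g1 = in0 XNOR in1
g3 = NOT g1 = NOT (in0 XNOR in1)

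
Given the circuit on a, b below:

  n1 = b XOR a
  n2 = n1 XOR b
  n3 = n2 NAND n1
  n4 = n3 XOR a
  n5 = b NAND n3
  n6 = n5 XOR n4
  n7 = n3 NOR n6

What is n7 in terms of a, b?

n1 = b XOR a
n2 = n1 XOR b = (b XOR a) XOR b
n3 = n2 NAND n1 = ((b XOR a) XOR b) NAND (b XOR a)
n4 = n3 XOR a = (((b XOR a) XOR b) NAND (b XOR a)) XOR a
n5 = b NAND n3 = b NAND (((b XOR a) XOR b) NAND (b XOR a))
n6 = n5 XOR n4 = (b NAND (((b XOR a) XOR b) NAND (b XOR a))) XOR ((((b XOR a) XOR b) NAND (b XOR a)) XOR a)
n7 = n3 NOR n6 = (((b XOR a) XOR b) NAND (b XOR a)) NOR ((b NAND (((b XOR a) XOR b) NAND (b XOR a))) XOR ((((b XOR a) XOR b) NAND (b XOR a)) XOR a))

(((b XOR a) XOR b) NAND (b XOR a)) NOR ((b NAND (((b XOR a) XOR b) NAND (b XOR a))) XOR ((((b XOR a) XOR b) NAND (b XOR a)) XOR a))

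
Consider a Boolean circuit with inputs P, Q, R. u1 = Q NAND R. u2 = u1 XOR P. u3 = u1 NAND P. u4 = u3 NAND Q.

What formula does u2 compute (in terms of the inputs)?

u1 = Q NAND R
u2 = u1 XOR P = (Q NAND R) XOR P

(Q NAND R) XOR P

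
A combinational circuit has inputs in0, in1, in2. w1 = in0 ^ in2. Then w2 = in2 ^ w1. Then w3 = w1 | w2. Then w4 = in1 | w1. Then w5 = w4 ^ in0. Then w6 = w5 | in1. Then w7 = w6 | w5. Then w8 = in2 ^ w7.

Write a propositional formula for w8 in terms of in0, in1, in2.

w1 = in0 ^ in2
w4 = in1 | w1 = in1 | (in0 ^ in2)
w5 = w4 ^ in0 = (in1 | (in0 ^ in2)) ^ in0
w6 = w5 | in1 = ((in1 | (in0 ^ in2)) ^ in0) | in1
w7 = w6 | w5 = (((in1 | (in0 ^ in2)) ^ in0) | in1) | ((in1 | (in0 ^ in2)) ^ in0)
w8 = in2 ^ w7 = in2 ^ ((((in1 | (in0 ^ in2)) ^ in0) | in1) | ((in1 | (in0 ^ in2)) ^ in0))

in2 ^ ((((in1 | (in0 ^ in2)) ^ in0) | in1) | ((in1 | (in0 ^ in2)) ^ in0))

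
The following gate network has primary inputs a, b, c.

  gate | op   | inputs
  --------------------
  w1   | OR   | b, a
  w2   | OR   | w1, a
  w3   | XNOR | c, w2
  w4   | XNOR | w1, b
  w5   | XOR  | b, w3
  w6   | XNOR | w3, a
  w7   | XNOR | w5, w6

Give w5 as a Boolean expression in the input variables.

b XOR (c XNOR ((b OR a) OR a))

w1 = b OR a
w2 = w1 OR a = (b OR a) OR a
w3 = c XNOR w2 = c XNOR ((b OR a) OR a)
w5 = b XOR w3 = b XOR (c XNOR ((b OR a) OR a))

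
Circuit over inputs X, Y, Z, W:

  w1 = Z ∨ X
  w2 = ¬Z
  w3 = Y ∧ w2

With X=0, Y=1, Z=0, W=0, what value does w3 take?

w2 = ¬0 = 1
w3 = 1 ∧ 1 = 1

1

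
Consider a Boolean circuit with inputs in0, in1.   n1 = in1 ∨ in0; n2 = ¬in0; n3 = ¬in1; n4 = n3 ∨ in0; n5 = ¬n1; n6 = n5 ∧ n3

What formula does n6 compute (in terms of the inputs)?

n1 = in1 ∨ in0
n3 = ¬in1
n5 = ¬n1 = ¬(in1 ∨ in0)
n6 = n5 ∧ n3 = ¬(in1 ∨ in0) ∧ ¬in1

¬(in1 ∨ in0) ∧ ¬in1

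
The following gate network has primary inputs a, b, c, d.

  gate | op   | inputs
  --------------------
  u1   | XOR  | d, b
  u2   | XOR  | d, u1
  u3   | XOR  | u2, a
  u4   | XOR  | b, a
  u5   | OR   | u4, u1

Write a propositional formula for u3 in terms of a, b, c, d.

(d XOR (d XOR b)) XOR a

u1 = d XOR b
u2 = d XOR u1 = d XOR (d XOR b)
u3 = u2 XOR a = (d XOR (d XOR b)) XOR a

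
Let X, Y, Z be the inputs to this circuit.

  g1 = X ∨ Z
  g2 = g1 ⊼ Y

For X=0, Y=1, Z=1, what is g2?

g1 = 0 ∨ 1 = 1
g2 = 1 ⊼ 1 = 0

0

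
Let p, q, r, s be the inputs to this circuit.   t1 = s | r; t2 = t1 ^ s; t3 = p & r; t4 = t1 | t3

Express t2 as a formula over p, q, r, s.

(s | r) ^ s

t1 = s | r
t2 = t1 ^ s = (s | r) ^ s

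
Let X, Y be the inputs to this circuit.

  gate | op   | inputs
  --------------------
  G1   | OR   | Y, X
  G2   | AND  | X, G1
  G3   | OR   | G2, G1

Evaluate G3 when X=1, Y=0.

G1 = 0 OR 1 = 1
G2 = 1 AND 1 = 1
G3 = 1 OR 1 = 1

1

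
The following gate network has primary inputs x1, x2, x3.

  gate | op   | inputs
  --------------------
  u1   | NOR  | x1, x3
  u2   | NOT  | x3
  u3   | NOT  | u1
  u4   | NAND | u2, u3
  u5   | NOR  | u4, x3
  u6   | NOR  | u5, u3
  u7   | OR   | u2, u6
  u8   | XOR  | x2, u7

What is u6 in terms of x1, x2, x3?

u1 = x1 NOR x3
u2 = NOT x3
u3 = NOT u1 = NOT (x1 NOR x3)
u4 = u2 NAND u3 = NOT x3 NAND NOT (x1 NOR x3)
u5 = u4 NOR x3 = (NOT x3 NAND NOT (x1 NOR x3)) NOR x3
u6 = u5 NOR u3 = ((NOT x3 NAND NOT (x1 NOR x3)) NOR x3) NOR NOT (x1 NOR x3)

((NOT x3 NAND NOT (x1 NOR x3)) NOR x3) NOR NOT (x1 NOR x3)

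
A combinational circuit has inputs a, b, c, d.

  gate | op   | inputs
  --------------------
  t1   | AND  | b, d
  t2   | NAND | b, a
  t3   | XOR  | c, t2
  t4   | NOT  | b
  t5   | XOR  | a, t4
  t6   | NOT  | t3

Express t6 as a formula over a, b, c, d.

NOT (c XOR (b NAND a))

t2 = b NAND a
t3 = c XOR t2 = c XOR (b NAND a)
t6 = NOT t3 = NOT (c XOR (b NAND a))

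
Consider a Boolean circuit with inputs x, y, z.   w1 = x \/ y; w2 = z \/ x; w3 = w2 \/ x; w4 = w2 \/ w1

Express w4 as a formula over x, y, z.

(z \/ x) \/ (x \/ y)

w1 = x \/ y
w2 = z \/ x
w4 = w2 \/ w1 = (z \/ x) \/ (x \/ y)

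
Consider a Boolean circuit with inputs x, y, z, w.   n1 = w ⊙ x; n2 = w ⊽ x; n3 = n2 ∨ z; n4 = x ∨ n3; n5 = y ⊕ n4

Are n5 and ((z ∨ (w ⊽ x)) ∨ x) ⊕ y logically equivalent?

Yes

n2 = w ⊽ x
n3 = n2 ∨ z = (w ⊽ x) ∨ z
n4 = x ∨ n3 = x ∨ ((w ⊽ x) ∨ z)
n5 = y ⊕ n4 = y ⊕ (x ∨ ((w ⊽ x) ∨ z))
At x=0, y=0, z=0, w=1: circuit gives 0, formula gives 0.
At x=0, y=0, z=0, w=0: circuit gives 1, formula gives 1.
Agrees on all 16 inputs.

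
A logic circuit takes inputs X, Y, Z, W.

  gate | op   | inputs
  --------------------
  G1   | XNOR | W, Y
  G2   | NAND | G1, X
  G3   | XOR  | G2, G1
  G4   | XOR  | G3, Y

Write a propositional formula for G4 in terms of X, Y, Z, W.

(((W XNOR Y) NAND X) XOR (W XNOR Y)) XOR Y

G1 = W XNOR Y
G2 = G1 NAND X = (W XNOR Y) NAND X
G3 = G2 XOR G1 = ((W XNOR Y) NAND X) XOR (W XNOR Y)
G4 = G3 XOR Y = (((W XNOR Y) NAND X) XOR (W XNOR Y)) XOR Y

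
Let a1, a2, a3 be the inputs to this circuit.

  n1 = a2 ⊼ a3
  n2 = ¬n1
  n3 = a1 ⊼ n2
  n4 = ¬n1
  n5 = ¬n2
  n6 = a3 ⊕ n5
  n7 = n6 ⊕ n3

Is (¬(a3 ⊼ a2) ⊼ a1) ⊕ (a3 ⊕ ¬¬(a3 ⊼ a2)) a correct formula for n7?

Yes

n1 = a2 ⊼ a3
n2 = ¬n1 = ¬(a2 ⊼ a3)
n3 = a1 ⊼ n2 = a1 ⊼ ¬(a2 ⊼ a3)
n5 = ¬n2 = ¬¬(a2 ⊼ a3)
n6 = a3 ⊕ n5 = a3 ⊕ ¬¬(a2 ⊼ a3)
n7 = n6 ⊕ n3 = (a3 ⊕ ¬¬(a2 ⊼ a3)) ⊕ (a1 ⊼ ¬(a2 ⊼ a3))
At a1=0, a2=0, a3=0: circuit gives 0, formula gives 0.
At a1=0, a2=0, a3=1: circuit gives 1, formula gives 1.
Agrees on all 8 inputs.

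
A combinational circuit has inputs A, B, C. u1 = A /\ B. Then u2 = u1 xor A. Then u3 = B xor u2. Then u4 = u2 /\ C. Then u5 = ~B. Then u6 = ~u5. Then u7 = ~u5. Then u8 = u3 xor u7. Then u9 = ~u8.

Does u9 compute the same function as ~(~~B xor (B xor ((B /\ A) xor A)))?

u1 = A /\ B
u2 = u1 xor A = (A /\ B) xor A
u3 = B xor u2 = B xor ((A /\ B) xor A)
u5 = ~B
u7 = ~u5 = ~~B
u8 = u3 xor u7 = (B xor ((A /\ B) xor A)) xor ~~B
u9 = ~u8 = ~((B xor ((A /\ B) xor A)) xor ~~B)
At A=1, B=0, C=0: circuit gives 0, formula gives 0.
At A=0, B=0, C=0: circuit gives 1, formula gives 1.
Agrees on all 8 inputs.

Yes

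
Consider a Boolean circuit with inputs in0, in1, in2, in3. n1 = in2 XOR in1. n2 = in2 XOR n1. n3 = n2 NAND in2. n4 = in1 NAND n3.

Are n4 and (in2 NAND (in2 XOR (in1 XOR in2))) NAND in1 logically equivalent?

n1 = in2 XOR in1
n2 = in2 XOR n1 = in2 XOR (in2 XOR in1)
n3 = n2 NAND in2 = (in2 XOR (in2 XOR in1)) NAND in2
n4 = in1 NAND n3 = in1 NAND ((in2 XOR (in2 XOR in1)) NAND in2)
At in0=0, in1=1, in2=0, in3=0: circuit gives 0, formula gives 0.
At in0=0, in1=0, in2=0, in3=0: circuit gives 1, formula gives 1.
Agrees on all 16 inputs.

Yes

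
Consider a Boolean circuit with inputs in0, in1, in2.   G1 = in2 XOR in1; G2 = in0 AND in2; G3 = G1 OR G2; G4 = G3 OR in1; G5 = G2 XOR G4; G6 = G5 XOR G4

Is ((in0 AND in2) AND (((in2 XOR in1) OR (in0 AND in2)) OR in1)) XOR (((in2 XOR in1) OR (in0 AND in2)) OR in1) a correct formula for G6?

No

G1 = in2 XOR in1
G2 = in0 AND in2
G3 = G1 OR G2 = (in2 XOR in1) OR (in0 AND in2)
G4 = G3 OR in1 = ((in2 XOR in1) OR (in0 AND in2)) OR in1
G5 = G2 XOR G4 = (in0 AND in2) XOR (((in2 XOR in1) OR (in0 AND in2)) OR in1)
G6 = G5 XOR G4 = ((in0 AND in2) XOR (((in2 XOR in1) OR (in0 AND in2)) OR in1)) XOR (((in2 XOR in1) OR (in0 AND in2)) OR in1)
At in0=0, in1=0, in2=1: circuit gives 0, formula gives 1.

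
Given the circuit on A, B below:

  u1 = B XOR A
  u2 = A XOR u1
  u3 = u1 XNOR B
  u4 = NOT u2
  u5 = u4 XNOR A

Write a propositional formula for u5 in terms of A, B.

NOT (A XOR (B XOR A)) XNOR A

u1 = B XOR A
u2 = A XOR u1 = A XOR (B XOR A)
u4 = NOT u2 = NOT (A XOR (B XOR A))
u5 = u4 XNOR A = NOT (A XOR (B XOR A)) XNOR A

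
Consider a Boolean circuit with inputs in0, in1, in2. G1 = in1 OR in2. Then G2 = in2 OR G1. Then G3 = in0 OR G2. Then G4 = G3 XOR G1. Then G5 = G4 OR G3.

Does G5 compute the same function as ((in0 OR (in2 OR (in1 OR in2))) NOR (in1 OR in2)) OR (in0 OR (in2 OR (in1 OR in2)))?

No

G1 = in1 OR in2
G2 = in2 OR G1 = in2 OR (in1 OR in2)
G3 = in0 OR G2 = in0 OR (in2 OR (in1 OR in2))
G4 = G3 XOR G1 = (in0 OR (in2 OR (in1 OR in2))) XOR (in1 OR in2)
G5 = G4 OR G3 = ((in0 OR (in2 OR (in1 OR in2))) XOR (in1 OR in2)) OR (in0 OR (in2 OR (in1 OR in2)))
At in0=0, in1=0, in2=0: circuit gives 0, formula gives 1.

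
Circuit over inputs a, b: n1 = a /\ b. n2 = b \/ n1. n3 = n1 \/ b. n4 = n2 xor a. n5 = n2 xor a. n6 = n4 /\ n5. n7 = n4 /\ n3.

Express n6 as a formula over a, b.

((b \/ (a /\ b)) xor a) /\ ((b \/ (a /\ b)) xor a)

n1 = a /\ b
n2 = b \/ n1 = b \/ (a /\ b)
n4 = n2 xor a = (b \/ (a /\ b)) xor a
n5 = n2 xor a = (b \/ (a /\ b)) xor a
n6 = n4 /\ n5 = ((b \/ (a /\ b)) xor a) /\ ((b \/ (a /\ b)) xor a)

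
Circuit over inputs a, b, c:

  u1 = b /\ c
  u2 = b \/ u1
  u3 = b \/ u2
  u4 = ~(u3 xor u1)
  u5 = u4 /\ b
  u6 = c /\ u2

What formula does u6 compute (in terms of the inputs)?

c /\ (b \/ (b /\ c))

u1 = b /\ c
u2 = b \/ u1 = b \/ (b /\ c)
u6 = c /\ u2 = c /\ (b \/ (b /\ c))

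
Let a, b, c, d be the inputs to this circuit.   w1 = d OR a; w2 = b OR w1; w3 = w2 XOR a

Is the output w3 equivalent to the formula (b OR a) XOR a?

w1 = d OR a
w2 = b OR w1 = b OR (d OR a)
w3 = w2 XOR a = (b OR (d OR a)) XOR a
At a=0, b=0, c=0, d=1: circuit gives 1, formula gives 0.

No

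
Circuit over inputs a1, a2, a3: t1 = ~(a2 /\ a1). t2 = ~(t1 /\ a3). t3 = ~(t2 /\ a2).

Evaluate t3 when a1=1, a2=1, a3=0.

0

t1 = ~(1 /\ 1) = 0
t2 = ~(0 /\ 0) = 1
t3 = ~(1 /\ 1) = 0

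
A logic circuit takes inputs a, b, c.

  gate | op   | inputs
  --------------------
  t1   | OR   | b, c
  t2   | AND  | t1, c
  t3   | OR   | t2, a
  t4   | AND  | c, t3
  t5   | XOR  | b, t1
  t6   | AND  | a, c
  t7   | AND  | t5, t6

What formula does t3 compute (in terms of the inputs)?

t1 = b OR c
t2 = t1 AND c = (b OR c) AND c
t3 = t2 OR a = ((b OR c) AND c) OR a

((b OR c) AND c) OR a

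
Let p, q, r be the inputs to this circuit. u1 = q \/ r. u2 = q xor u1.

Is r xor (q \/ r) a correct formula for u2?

No

u1 = q \/ r
u2 = q xor u1 = q xor (q \/ r)
At p=0, q=0, r=1: circuit gives 1, formula gives 0.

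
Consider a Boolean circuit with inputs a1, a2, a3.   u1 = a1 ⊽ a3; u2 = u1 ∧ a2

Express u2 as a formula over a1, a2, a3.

(a1 ⊽ a3) ∧ a2

u1 = a1 ⊽ a3
u2 = u1 ∧ a2 = (a1 ⊽ a3) ∧ a2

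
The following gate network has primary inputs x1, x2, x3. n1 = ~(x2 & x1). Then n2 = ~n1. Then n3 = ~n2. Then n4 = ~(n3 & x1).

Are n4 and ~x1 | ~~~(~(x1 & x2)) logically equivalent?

n1 = ~(x2 & x1)
n2 = ~n1 = ~(~(x2 & x1))
n3 = ~n2 = ~~(~(x2 & x1))
n4 = ~(n3 & x1) = ~(~~(~(x2 & x1)) & x1)
At x1=1, x2=0, x3=0: circuit gives 0, formula gives 0.
At x1=0, x2=0, x3=0: circuit gives 1, formula gives 1.
Agrees on all 8 inputs.

Yes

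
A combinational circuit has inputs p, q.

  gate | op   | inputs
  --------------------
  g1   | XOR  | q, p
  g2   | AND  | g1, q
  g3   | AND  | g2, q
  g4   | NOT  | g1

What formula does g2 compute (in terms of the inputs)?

(q XOR p) AND q

g1 = q XOR p
g2 = g1 AND q = (q XOR p) AND q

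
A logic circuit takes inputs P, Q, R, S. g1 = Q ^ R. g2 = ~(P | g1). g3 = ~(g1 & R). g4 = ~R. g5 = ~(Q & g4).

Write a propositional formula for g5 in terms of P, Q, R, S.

~(Q & ~R)

g4 = ~R
g5 = ~(Q & g4) = ~(Q & ~R)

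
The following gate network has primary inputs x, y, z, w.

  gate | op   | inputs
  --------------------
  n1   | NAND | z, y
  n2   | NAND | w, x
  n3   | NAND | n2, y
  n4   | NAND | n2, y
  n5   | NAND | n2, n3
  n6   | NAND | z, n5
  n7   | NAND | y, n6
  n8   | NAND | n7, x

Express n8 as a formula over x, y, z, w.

(y NAND (z NAND ((w NAND x) NAND ((w NAND x) NAND y)))) NAND x

n2 = w NAND x
n3 = n2 NAND y = (w NAND x) NAND y
n5 = n2 NAND n3 = (w NAND x) NAND ((w NAND x) NAND y)
n6 = z NAND n5 = z NAND ((w NAND x) NAND ((w NAND x) NAND y))
n7 = y NAND n6 = y NAND (z NAND ((w NAND x) NAND ((w NAND x) NAND y)))
n8 = n7 NAND x = (y NAND (z NAND ((w NAND x) NAND ((w NAND x) NAND y)))) NAND x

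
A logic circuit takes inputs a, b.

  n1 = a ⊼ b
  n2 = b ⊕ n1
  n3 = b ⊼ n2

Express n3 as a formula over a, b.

b ⊼ (b ⊕ (a ⊼ b))

n1 = a ⊼ b
n2 = b ⊕ n1 = b ⊕ (a ⊼ b)
n3 = b ⊼ n2 = b ⊼ (b ⊕ (a ⊼ b))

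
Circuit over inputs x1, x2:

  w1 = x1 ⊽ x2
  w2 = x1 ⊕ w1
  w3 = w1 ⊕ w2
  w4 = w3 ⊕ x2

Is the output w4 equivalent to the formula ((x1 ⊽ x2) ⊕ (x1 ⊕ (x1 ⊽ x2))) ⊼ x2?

No

w1 = x1 ⊽ x2
w2 = x1 ⊕ w1 = x1 ⊕ (x1 ⊽ x2)
w3 = w1 ⊕ w2 = (x1 ⊽ x2) ⊕ (x1 ⊕ (x1 ⊽ x2))
w4 = w3 ⊕ x2 = ((x1 ⊽ x2) ⊕ (x1 ⊕ (x1 ⊽ x2))) ⊕ x2
At x1=0, x2=0: circuit gives 0, formula gives 1.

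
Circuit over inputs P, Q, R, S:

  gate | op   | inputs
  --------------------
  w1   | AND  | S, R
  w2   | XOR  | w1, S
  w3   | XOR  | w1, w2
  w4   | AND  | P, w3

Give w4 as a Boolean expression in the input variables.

P AND ((S AND R) XOR ((S AND R) XOR S))

w1 = S AND R
w2 = w1 XOR S = (S AND R) XOR S
w3 = w1 XOR w2 = (S AND R) XOR ((S AND R) XOR S)
w4 = P AND w3 = P AND ((S AND R) XOR ((S AND R) XOR S))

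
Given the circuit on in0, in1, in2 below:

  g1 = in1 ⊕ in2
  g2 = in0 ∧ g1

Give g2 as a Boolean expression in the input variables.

g1 = in1 ⊕ in2
g2 = in0 ∧ g1 = in0 ∧ (in1 ⊕ in2)

in0 ∧ (in1 ⊕ in2)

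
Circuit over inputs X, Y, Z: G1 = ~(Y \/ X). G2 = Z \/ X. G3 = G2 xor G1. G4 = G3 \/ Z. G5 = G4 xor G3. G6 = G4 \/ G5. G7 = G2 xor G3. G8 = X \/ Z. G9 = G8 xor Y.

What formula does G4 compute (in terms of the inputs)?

G1 = ~(Y \/ X)
G2 = Z \/ X
G3 = G2 xor G1 = (Z \/ X) xor (~(Y \/ X))
G4 = G3 \/ Z = ((Z \/ X) xor (~(Y \/ X))) \/ Z

((Z \/ X) xor (~(Y \/ X))) \/ Z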